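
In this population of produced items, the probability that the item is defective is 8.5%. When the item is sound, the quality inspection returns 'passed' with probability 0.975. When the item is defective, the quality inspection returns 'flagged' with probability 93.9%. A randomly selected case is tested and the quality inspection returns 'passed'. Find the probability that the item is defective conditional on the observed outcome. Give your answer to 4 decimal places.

Let H be the event that the item is defective. P(H) = 0.085, so P(¬H) = 0.915. With E the 'passed' result, P(E|H) = 0.061 and P(E|¬H) = 0.975.
P(E) = 0.061·0.085 + 0.975·0.915 = 0.0051850 + 0.89213 = 0.89731.
By Bayes' theorem, P(H|E) = 0.0051850 / 0.89731 = 0.0058.

P(H | E) ≈ 0.0058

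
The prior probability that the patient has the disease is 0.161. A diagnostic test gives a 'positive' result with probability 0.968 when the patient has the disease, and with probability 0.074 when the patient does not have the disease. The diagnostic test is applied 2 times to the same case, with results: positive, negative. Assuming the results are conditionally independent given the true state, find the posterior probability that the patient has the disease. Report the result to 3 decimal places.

Let H be the event that the patient has the disease; start with P(H) = 0.161. P('positive'|H) = 0.968, P('positive'|¬H) = 0.074.
Update on result 1 ('positive'): P(H) ← 0.968·0.1610 / (0.968·0.1610 + 0.074·0.8390) = 0.15585/0.21793 = 0.7151.
Update on result 2 ('negative'): P(H) ← 0.032·0.7151 / (0.032·0.7151 + 0.926·0.2849) = 0.022884/0.28669 = 0.0798.

Posterior P(H) ≈ 0.080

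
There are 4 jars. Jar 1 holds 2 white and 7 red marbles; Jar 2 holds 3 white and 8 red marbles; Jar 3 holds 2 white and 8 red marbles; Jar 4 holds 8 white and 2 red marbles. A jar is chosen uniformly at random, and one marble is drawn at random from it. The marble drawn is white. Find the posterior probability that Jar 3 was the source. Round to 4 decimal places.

Posterior probability ≈ 0.1338

Tabulate prior·likelihood by source: [1] prior 0.25, lik 0.2222, product 0.05556; [2] prior 0.25, lik 0.2727, product 0.06818; [3] prior 0.25, lik 0.2, product 0.05000; [4] prior 0.25, lik 0.8, product 0.2000.
Normalizing constant = 0.37374; the posterior for Jar 3 is its product over the sum, 0.05000/0.37374 = 0.1338.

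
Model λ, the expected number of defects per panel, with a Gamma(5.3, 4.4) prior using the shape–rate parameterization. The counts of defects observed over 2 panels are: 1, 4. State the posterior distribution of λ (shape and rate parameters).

The Poisson likelihood adds the total count to the shape and the number of exposure periods to the rate. Here ∑xᵢ = 5 and n = 2, so shape 5.3→10.3 and rate 4.4→6.4.

Posterior: Gamma(shape=10.3, rate=6.4)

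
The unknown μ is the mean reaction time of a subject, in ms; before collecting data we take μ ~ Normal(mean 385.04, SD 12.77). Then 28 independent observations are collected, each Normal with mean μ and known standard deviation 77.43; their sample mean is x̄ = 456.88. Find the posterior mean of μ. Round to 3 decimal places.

Posterior mean ≈ 416.099

With known σ, the Normal prior is conjugate. Weight on the data is w = (n/σ²)/(n/σ² + 1/τ₀²) = 0.00467024/(0.00467024+0.00613223) = 0.43233.
Posterior mean = w·x̄ + (1−w)·μ₀ = 0.43233·456.88 + 0.56767·385.04 = 416.099.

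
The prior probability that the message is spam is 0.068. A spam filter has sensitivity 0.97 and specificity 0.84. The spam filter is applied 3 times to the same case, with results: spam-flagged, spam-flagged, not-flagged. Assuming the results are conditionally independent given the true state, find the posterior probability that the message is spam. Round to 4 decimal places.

With H the event that the message is spam, the joint likelihood of the observed sequence is P(data|H) = 0.97·0.97·0.03 = 0.028227 and P(data|¬H) = 0.16·0.16·0.84 = 0.021504.
Bayes: P(H|data) = 0.068·0.028227 / (0.068·0.028227 + 0.932·0.021504) = 0.0019194/0.021961 = 0.0874.

Posterior P(H) ≈ 0.0874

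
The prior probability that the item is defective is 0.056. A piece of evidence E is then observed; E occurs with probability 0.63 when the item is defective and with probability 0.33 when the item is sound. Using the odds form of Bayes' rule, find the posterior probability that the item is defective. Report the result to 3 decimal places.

Posterior probability ≈ 0.102

Prior odds = 0.056/(1−0.056) = 0.059322. In log-odds, ln(0.059322) = -2.8248.
Add log likelihood ratio: ln(1.9091) = 0.64663.
Posterior log-odds = -2.1781, so posterior odds = exp(-2.1781) = 0.11325. Converting, P(H|E) = 0.11325/1.1133 = 0.102.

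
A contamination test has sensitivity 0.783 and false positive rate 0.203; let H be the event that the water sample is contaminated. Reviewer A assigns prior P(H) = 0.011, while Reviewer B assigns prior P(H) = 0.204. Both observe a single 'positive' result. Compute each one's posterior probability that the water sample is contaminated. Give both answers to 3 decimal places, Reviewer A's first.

Reviewer A: 0.041; Reviewer B: 0.497

P('+'|H) = 0.783, P('+'|¬H) = 0.203.
Reviewer A: numerator 0.783·0.011 = 0.0086130; evidence = 0.0086130+0.203·0.989 = 0.20938; posterior = 0.041.
Reviewer B: numerator 0.783·0.204 = 0.15973; evidence = 0.15973+0.203·0.796 = 0.32132; posterior = 0.497.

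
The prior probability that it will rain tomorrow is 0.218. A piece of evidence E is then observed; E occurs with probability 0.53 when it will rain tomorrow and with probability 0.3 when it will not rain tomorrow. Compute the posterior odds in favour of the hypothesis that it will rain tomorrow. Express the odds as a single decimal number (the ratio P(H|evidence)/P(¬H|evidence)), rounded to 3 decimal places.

Posterior odds ≈ 0.492

Prior odds = 0.218/(1−0.218) = 0.27877.
Likelihood ratio for E = 0.53/0.3 = 1.7667.
Posterior odds = prior odds × LR = 0.49250.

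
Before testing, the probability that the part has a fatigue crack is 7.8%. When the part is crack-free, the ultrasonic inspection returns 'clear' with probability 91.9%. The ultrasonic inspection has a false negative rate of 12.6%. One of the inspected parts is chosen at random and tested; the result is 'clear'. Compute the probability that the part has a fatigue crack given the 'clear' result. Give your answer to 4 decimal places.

Write H for 'the part has a fatigue crack'. Prior odds H:¬H = 0.078/0.922 = 0.084599. For the 'clear' outcome, the likelihood ratio is 0.126/0.919 = 0.13711.
Posterior odds = 0.084599 × 0.13711 = 0.011599, so P(H|E) = 0.011599/(1+0.011599) = 0.0115.

P(H | E) ≈ 0.0115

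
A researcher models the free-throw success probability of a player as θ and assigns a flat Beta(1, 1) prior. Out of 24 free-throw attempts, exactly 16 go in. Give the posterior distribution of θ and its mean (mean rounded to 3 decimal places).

The binomial likelihood is conjugate to the Beta prior: with 16 successes and 8 failures, the posterior is Beta(1+16, 1+8) = Beta(17, 9).
E[θ | data] = 17/(17+9) = 0.654.

Posterior: Beta(17, 9); mean ≈ 0.654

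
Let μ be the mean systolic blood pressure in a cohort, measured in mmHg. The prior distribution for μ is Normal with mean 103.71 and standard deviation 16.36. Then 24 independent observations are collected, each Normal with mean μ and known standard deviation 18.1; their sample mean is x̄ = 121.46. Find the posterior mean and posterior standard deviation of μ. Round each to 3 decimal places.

Posterior mean ≈ 120.599; posterior SD ≈ 3.604

Prior precision 1/τ₀² = 1/16.36² = 0.00373623; data precision n/σ² = 24/18.1² = 0.0732578.
Posterior precision = 0.00373623 + 0.0732578 = 0.0769941, giving posterior SD = 1/√0.0769941 = 3.604.
Posterior mean = (0.00373623·103.71 + 0.0732578·121.46) / 0.0769941 = 120.599.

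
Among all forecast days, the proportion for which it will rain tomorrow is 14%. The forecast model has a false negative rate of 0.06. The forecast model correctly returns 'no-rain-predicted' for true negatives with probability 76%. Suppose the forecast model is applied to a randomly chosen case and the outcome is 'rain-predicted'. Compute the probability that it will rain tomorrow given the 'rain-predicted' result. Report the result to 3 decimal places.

Write H for 'it will rain tomorrow'. Prior odds H:¬H = 0.14/0.86 = 0.16279. For the 'rain-predicted' outcome, the likelihood ratio is 0.94/0.24 = 3.9167.
Posterior odds = 0.16279 × 3.9167 = 0.63760, so P(H|E) = 0.63760/(1+0.63760) = 0.389.

P(H | E) ≈ 0.389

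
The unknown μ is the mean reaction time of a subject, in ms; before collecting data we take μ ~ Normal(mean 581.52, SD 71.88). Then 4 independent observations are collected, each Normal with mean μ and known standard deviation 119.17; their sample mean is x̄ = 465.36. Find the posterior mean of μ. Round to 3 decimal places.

Prior precision 1/τ₀² = 1/71.88² = 0.00019355; data precision n/σ² = 4/119.17² = 0.00028166.
Posterior precision = 0.00019355 + 0.00028166 = 0.00047521.
Posterior mean = (0.00019355·581.52 + 0.00028166·465.36) / 0.00047521 = 512.671.

Posterior mean ≈ 512.671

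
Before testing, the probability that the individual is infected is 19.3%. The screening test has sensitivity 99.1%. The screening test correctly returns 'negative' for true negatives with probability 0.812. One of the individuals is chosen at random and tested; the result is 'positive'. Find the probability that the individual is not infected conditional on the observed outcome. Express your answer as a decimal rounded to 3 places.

P(¬H | E) ≈ 0.442

Let H be the event that the individual is infected. P(H) = 0.193, so P(¬H) = 0.807. With E the 'positive' result, P(E|H) = 0.991 and P(E|¬H) = 0.188.
P(E) = 0.991·0.193 + 0.188·0.807 = 0.19126 + 0.15172 = 0.34298.
By Bayes' theorem, P(H|E) = 0.19126 / 0.34298 = 0.558. Hence P(¬H|E) = 1 − 0.558 = 0.442.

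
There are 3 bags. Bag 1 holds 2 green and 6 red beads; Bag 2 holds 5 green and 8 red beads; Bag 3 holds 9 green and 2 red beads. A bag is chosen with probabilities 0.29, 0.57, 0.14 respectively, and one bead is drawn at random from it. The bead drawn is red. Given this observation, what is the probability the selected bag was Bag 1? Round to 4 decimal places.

P(red|Bag 1) = 0.75; P(red|Bag 2) = 0.6154; P(red|Bag 3) = 0.1818.
Prior × likelihood for each source: 0.29·0.75=0.2175, 0.57·0.6154=0.3508, 0.14·0.1818=0.02545. Summing gives P(red) = 0.59372.
P(Bag 1 | red) = 0.2175 / 0.59372 = 0.3663.

Posterior probability ≈ 0.3663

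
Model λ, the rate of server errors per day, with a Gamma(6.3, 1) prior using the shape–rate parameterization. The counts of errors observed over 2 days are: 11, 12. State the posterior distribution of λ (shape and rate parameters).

The Poisson likelihood adds the total count to the shape and the number of exposure periods to the rate. Here ∑xᵢ = 23 and n = 2, so shape 6.3→29.3 and rate 1→3.

Posterior: Gamma(shape=29.3, rate=3)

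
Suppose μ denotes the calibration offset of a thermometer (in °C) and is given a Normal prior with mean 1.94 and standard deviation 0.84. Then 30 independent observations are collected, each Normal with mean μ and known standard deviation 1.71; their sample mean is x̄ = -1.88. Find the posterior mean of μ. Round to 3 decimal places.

Prior precision 1/τ₀² = 1/0.84² = 1.41723; data precision n/σ² = 30/1.71² = 10.2596.
Posterior precision = 1.41723 + 10.2596 = 11.6768.
Posterior mean = (1.41723·1.94 + 10.2596·-1.88) / 11.6768 = -1.416.

Posterior mean ≈ -1.416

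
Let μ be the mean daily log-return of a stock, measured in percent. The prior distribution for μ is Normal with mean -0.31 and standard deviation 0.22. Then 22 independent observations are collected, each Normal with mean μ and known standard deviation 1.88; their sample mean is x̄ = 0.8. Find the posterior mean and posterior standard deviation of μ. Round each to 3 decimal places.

With known σ, the Normal prior is conjugate. Weight on the data is w = (n/σ²)/(n/σ² + 1/τ₀²) = 6.22454/(6.22454+20.6612) = 0.23152.
Posterior mean = w·x̄ + (1−w)·μ₀ = 0.23152·0.8 + 0.76848·-0.31 = -0.053. Posterior variance = 1/(6.22454+20.6612) = 0.0371945, so SD = 0.193.

Posterior mean ≈ -0.053; posterior SD ≈ 0.193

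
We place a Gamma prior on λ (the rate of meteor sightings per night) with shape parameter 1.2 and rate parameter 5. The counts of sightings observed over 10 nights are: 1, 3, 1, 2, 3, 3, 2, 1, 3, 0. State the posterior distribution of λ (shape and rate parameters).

The Poisson likelihood adds the total count to the shape and the number of exposure periods to the rate. Here ∑xᵢ = 19 and n = 10, so shape 1.2→20.2 and rate 5→15.

Posterior: Gamma(shape=20.2, rate=15)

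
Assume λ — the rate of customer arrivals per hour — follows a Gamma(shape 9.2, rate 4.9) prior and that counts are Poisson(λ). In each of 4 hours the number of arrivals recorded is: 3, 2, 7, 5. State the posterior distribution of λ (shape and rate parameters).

Total count ∑xᵢ = 17 over n = 4 hours.
Gamma is conjugate to the Poisson likelihood: posterior is Gamma(shape = 9.2+17 = 26.2, rate = 4.9+4 = 8.9).

Posterior: Gamma(shape=26.2, rate=8.9)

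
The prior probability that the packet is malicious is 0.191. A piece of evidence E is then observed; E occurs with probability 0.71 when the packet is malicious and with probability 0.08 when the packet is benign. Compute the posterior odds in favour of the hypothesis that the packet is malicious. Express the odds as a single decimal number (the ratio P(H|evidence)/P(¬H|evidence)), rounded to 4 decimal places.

Prior odds = 0.191/(1−0.191) = 0.23609. In log-odds, ln(0.23609) = -1.4435.
Add log likelihood ratio: ln(8.8750) = 2.1832.
Posterior log-odds = 0.73971, so posterior odds = exp(0.73971) = 2.0953.

Posterior odds ≈ 2.0953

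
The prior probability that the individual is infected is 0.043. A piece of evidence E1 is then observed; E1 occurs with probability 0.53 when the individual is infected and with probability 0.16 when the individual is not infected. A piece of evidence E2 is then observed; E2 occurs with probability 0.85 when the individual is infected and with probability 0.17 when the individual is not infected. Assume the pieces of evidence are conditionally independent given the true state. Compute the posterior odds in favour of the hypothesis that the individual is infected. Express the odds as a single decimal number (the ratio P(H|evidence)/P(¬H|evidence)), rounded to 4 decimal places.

Posterior odds ≈ 0.7442

Prior odds = 0.043/(1−0.043) = 0.044932. In log-odds, ln(0.044932) = -3.1026.
Add log likelihood ratios: ln(3.3125) + ln(5.0000) = 2.8071.
Posterior log-odds = -0.29546, so posterior odds = exp(-0.29546) = 0.74419.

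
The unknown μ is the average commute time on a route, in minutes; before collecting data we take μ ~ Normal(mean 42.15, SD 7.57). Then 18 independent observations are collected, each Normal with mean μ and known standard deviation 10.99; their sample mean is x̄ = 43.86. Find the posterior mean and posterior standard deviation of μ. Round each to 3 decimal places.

With known σ, the Normal prior is conjugate. Weight on the data is w = (n/σ²)/(n/σ² + 1/τ₀²) = 0.149031/(0.149031+0.0174505) = 0.89518.
Posterior mean = w·x̄ + (1−w)·μ₀ = 0.89518·43.86 + 0.10482·42.15 = 43.681. Posterior variance = 1/(0.149031+0.0174505) = 6.00667, so SD = 2.451.

Posterior mean ≈ 43.681; posterior SD ≈ 2.451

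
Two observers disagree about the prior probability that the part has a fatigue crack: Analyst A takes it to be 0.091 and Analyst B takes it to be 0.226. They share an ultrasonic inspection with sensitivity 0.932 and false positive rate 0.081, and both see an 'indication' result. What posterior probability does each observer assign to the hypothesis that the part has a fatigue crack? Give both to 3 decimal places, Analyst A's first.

P('+'|H) = 0.932, P('+'|¬H) = 0.081.
Analyst A: numerator 0.932·0.091 = 0.084812; evidence = 0.084812+0.081·0.909 = 0.15844; posterior = 0.535.
Analyst B: numerator 0.932·0.226 = 0.21063; evidence = 0.21063+0.081·0.774 = 0.27333; posterior = 0.771.

Analyst A: 0.535; Analyst B: 0.771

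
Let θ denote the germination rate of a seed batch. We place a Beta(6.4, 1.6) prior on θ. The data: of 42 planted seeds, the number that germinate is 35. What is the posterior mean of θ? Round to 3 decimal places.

Observing 35 successes and 7 failures updates Beta(6.4, 1.6) by adding the success and failure counts to the two shape parameters: α = 6.4+35 = 41.4, β = 1.6+7 = 8.6.
E[θ | data] = 41.4/(41.4+8.6) = 0.828.

Posterior mean ≈ 0.828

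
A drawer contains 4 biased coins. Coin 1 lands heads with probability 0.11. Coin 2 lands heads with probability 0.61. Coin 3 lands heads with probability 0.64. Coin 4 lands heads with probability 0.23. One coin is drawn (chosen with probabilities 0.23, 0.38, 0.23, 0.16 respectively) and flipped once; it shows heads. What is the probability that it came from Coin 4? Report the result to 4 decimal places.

Tabulate prior·likelihood by source: [1] prior 0.23, lik 0.11, product 0.02530; [2] prior 0.38, lik 0.61, product 0.2318; [3] prior 0.23, lik 0.64, product 0.1472; [4] prior 0.16, lik 0.23, product 0.03680.
Normalizing constant = 0.44110; the posterior for Coin 4 is its product over the sum, 0.03680/0.44110 = 0.0834.

Posterior probability ≈ 0.0834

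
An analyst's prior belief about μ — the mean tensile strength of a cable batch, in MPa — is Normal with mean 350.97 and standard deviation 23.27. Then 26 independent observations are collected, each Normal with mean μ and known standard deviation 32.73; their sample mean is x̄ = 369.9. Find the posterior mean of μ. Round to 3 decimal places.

Posterior mean ≈ 368.561

With known σ, the Normal prior is conjugate. Weight on the data is w = (n/σ²)/(n/σ² + 1/τ₀²) = 0.0242706/(0.0242706+0.00184675) = 0.92929.
Posterior mean = w·x̄ + (1−w)·μ₀ = 0.92929·369.9 + 0.070709·350.97 = 368.561.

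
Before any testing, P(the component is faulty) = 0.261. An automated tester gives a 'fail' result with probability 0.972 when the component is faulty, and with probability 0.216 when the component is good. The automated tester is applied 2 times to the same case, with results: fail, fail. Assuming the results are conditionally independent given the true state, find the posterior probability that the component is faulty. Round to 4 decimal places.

Posterior P(H) ≈ 0.8773

Let H be the event that the component is faulty; start with P(H) = 0.261. P('fail'|H) = 0.972, P('fail'|¬H) = 0.216.
Update on result 1 ('fail'): P(H) ← 0.972·0.2610 / (0.972·0.2610 + 0.216·0.7390) = 0.25369/0.41332 = 0.6138.
Update on result 2 ('fail'): P(H) ← 0.972·0.6138 / (0.972·0.6138 + 0.216·0.3862) = 0.59661/0.68003 = 0.8773.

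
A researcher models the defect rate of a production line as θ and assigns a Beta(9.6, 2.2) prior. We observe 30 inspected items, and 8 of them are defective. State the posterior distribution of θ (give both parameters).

Observing 8 successes and 22 failures updates Beta(9.6, 2.2) by adding the success and failure counts to the two shape parameters: α = 9.6+8 = 17.6, β = 2.2+22 = 24.2.

Posterior: Beta(17.6, 24.2)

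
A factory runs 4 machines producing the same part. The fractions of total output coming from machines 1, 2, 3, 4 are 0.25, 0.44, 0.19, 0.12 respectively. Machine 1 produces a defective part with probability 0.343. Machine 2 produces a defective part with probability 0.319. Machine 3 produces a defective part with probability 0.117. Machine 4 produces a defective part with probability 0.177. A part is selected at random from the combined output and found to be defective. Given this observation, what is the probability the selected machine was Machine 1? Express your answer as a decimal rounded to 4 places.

Posterior probability ≈ 0.3181

P(defective|M1) = 0.343; P(defective|M2) = 0.319; P(defective|M3) = 0.117; P(defective|M4) = 0.177.
Prior × likelihood for each source: 0.25·0.343=0.08575, 0.44·0.319=0.1404, 0.19·0.117=0.02223, 0.12·0.177=0.02124. Summing gives P(defective) = 0.26958.
P(Machine 1 | defective) = 0.08575 / 0.26958 = 0.3181.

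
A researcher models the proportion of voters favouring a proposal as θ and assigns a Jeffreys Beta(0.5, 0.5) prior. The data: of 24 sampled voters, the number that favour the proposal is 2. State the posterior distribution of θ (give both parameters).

Observing 2 successes and 22 failures updates Beta(0.5, 0.5) by adding the success and failure counts to the two shape parameters: α = 0.5+2 = 2.5, β = 0.5+22 = 22.5.

Posterior: Beta(2.5, 22.5)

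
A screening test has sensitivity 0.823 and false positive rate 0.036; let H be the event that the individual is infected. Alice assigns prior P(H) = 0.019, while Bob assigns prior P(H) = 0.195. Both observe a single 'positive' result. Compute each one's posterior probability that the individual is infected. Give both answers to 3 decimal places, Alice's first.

Alice: 0.307; Bob: 0.847

P('+'|H) = 0.823, P('+'|¬H) = 0.036.
Alice: numerator 0.823·0.019 = 0.015637; evidence = 0.015637+0.036·0.981 = 0.050953; posterior = 0.307.
Bob: numerator 0.823·0.195 = 0.16048; evidence = 0.16048+0.036·0.805 = 0.18946; posterior = 0.847.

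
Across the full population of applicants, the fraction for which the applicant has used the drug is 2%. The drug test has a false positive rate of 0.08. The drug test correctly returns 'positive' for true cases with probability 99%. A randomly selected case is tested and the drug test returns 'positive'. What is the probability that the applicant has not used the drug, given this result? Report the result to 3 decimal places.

P(¬H | E) ≈ 0.798

Write H for 'the applicant has used the drug'. Prior odds H:¬H = 0.02/0.98 = 0.020408. For the 'positive' outcome, the likelihood ratio is 0.99/0.08 = 12.375.
Posterior odds = 0.020408 × 12.375 = 0.25255, so P(H|E) = 0.25255/(1+0.25255) = 0.202. Then P(¬H|E) = 1 − 0.202 = 0.798.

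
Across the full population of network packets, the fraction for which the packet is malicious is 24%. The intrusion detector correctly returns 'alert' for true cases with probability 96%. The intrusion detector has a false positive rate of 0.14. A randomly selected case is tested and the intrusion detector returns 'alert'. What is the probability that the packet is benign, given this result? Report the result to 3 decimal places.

P(¬H | E) ≈ 0.316

Let H be the event that the packet is malicious. P(H) = 0.24, so P(¬H) = 0.76. With E the 'alert' result, P(E|H) = 0.96 and P(E|¬H) = 0.14.
P(E) = 0.96·0.24 + 0.14·0.76 = 0.23040 + 0.10640 = 0.33680.
By Bayes' theorem, P(H|E) = 0.23040 / 0.33680 = 0.684. Hence P(¬H|E) = 1 − 0.684 = 0.316.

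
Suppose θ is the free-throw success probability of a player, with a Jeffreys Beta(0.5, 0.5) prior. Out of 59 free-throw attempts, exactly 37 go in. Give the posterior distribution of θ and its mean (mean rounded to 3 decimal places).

The binomial likelihood is conjugate to the Beta prior: with 37 successes and 22 failures, the posterior is Beta(0.5+37, 0.5+22) = Beta(37.5, 22.5).
E[θ | data] = 37.5/(37.5+22.5) = 0.625.

Posterior: Beta(37.5, 22.5); mean ≈ 0.625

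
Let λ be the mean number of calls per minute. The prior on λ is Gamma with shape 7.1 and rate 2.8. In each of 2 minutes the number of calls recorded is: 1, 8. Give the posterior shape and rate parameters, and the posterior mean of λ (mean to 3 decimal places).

Posterior: Gamma(shape=16.1, rate=4.8); mean ≈ 3.354

Total count ∑xᵢ = 9 over n = 2 minutes.
Gamma is conjugate to the Poisson likelihood: posterior is Gamma(shape = 7.1+9 = 16.1, rate = 2.8+2 = 4.8).
Posterior mean = shape/rate = 16.1/4.8 = 3.354.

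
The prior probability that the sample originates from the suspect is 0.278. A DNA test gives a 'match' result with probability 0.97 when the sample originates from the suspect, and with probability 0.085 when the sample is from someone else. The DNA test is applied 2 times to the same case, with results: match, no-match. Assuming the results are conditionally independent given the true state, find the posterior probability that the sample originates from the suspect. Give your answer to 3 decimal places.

Posterior P(H) ≈ 0.126

Let H be the event that the sample originates from the suspect; start with P(H) = 0.278. P('match'|H) = 0.97, P('match'|¬H) = 0.085.
Update on result 1 ('match'): P(H) ← 0.97·0.2780 / (0.97·0.2780 + 0.085·0.7220) = 0.26966/0.33103 = 0.8146.
Update on result 2 ('no-match'): P(H) ← 0.03·0.8146 / (0.03·0.8146 + 0.915·0.1854) = 0.024438/0.19407 = 0.1259.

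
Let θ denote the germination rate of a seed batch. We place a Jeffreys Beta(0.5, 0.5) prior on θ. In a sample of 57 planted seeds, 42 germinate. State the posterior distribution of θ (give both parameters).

Observing 42 successes and 15 failures updates Beta(0.5, 0.5) by adding the success and failure counts to the two shape parameters: α = 0.5+42 = 42.5, β = 0.5+15 = 15.5.

Posterior: Beta(42.5, 15.5)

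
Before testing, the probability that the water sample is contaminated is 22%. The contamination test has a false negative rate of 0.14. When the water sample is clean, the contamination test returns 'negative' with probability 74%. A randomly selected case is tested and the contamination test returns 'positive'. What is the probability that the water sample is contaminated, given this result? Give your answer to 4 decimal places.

Let H be the event that the water sample is contaminated. P(H) = 0.22, so P(¬H) = 0.78. With E the 'positive' result, P(E|H) = 0.86 and P(E|¬H) = 0.26.
P(E) = 0.86·0.22 + 0.26·0.78 = 0.18920 + 0.20280 = 0.39200.
By Bayes' theorem, P(H|E) = 0.18920 / 0.39200 = 0.4827.

P(H | E) ≈ 0.4827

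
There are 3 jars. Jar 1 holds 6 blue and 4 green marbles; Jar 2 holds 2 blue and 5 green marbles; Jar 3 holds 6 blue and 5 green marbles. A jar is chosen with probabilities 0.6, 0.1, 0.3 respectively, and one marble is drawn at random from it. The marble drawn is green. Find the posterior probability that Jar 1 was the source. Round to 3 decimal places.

Posterior probability ≈ 0.536

P(green|Jar 1) = 0.4; P(green|Jar 2) = 0.7143; P(green|Jar 3) = 0.4545.
Prior × likelihood for each source: 0.6·0.4=0.2400, 0.1·0.7143=0.07143, 0.3·0.4545=0.1364. Summing gives P(green) = 0.44779.
P(Jar 1 | green) = 0.2400 / 0.44779 = 0.536.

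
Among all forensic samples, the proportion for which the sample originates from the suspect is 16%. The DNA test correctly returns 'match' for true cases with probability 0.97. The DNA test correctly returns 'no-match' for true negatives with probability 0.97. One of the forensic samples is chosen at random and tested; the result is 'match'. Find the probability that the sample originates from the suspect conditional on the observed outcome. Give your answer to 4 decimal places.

Let H be the event that the sample originates from the suspect. P(H) = 0.16, so P(¬H) = 0.84. With E the 'match' result, P(E|H) = 0.97 and P(E|¬H) = 0.03.
P(E) = 0.97·0.16 + 0.03·0.84 = 0.15520 + 0.025200 = 0.18040.
By Bayes' theorem, P(H|E) = 0.15520 / 0.18040 = 0.8603.

P(H | E) ≈ 0.8603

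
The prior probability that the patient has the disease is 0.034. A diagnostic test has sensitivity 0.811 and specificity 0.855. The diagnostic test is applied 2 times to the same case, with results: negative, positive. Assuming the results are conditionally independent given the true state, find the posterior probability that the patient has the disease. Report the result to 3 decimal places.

Posterior P(H) ≈ 0.042

Let H be the event that the patient has the disease; start with P(H) = 0.034. P('positive'|H) = 0.811, P('positive'|¬H) = 0.145.
Update on result 1 ('negative'): P(H) ← 0.189·0.0340 / (0.189·0.0340 + 0.855·0.9660) = 0.0064260/0.83236 = 0.0077.
Update on result 2 ('positive'): P(H) ← 0.811·0.0077 / (0.811·0.0077 + 0.145·0.9923) = 0.0062611/0.15014 = 0.0417.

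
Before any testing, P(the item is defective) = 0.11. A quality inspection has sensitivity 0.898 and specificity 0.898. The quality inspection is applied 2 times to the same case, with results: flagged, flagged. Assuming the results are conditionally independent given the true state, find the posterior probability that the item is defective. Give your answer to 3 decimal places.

With H the event that the item is defective, the joint likelihood of the observed sequence is P(data|H) = 0.898·0.898 = 0.80640 and P(data|¬H) = 0.102·0.102 = 0.010404.
Bayes: P(H|data) = 0.11·0.80640 / (0.11·0.80640 + 0.89·0.010404) = 0.088704/0.097964 = 0.9055.

Posterior P(H) ≈ 0.905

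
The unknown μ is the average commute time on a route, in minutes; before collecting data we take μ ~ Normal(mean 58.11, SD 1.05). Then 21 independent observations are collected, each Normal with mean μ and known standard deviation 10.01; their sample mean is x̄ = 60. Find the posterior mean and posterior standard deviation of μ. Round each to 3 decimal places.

Prior precision 1/τ₀² = 1/1.05² = 0.907029; data precision n/σ² = 21/10.01² = 0.209581.
Posterior precision = 0.907029 + 0.209581 = 1.11661, giving posterior SD = 1/√1.11661 = 0.946.
Posterior mean = (0.907029·58.11 + 0.209581·60) / 1.11661 = 58.465.

Posterior mean ≈ 58.465; posterior SD ≈ 0.946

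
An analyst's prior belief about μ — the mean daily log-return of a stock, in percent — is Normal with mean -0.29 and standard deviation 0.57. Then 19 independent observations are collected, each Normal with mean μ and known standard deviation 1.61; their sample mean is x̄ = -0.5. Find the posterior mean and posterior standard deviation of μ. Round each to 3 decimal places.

With known σ, the Normal prior is conjugate. Weight on the data is w = (n/σ²)/(n/σ² + 1/τ₀²) = 7.32996/(7.32996+3.07787) = 0.70427.
Posterior mean = w·x̄ + (1−w)·μ₀ = 0.70427·-0.5 + 0.29573·-0.29 = -0.438. Posterior variance = 1/(7.32996+3.07787) = 0.0960815, so SD = 0.310.

Posterior mean ≈ -0.438; posterior SD ≈ 0.310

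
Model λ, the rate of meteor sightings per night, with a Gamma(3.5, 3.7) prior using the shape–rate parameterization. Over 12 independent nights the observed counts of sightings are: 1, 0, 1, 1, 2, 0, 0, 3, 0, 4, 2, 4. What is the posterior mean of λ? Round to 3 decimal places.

Total count ∑xᵢ = 18 over n = 12 nights.
Gamma is conjugate to the Poisson likelihood: posterior is Gamma(shape = 3.5+18 = 21.5, rate = 3.7+12 = 15.7).
Posterior mean = shape/rate = 21.5/15.7 = 1.369.

Posterior mean ≈ 1.369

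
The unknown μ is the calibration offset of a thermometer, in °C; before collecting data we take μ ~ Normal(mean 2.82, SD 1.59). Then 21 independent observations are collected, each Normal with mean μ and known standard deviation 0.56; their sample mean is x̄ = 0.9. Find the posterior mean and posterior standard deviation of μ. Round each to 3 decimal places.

Posterior mean ≈ 0.911; posterior SD ≈ 0.122

Prior precision 1/τ₀² = 1/1.59² = 0.395554; data precision n/σ² = 21/0.56² = 66.9643.
Posterior precision = 0.395554 + 66.9643 = 67.3598, giving posterior SD = 1/√67.3598 = 0.122.
Posterior mean = (0.395554·2.82 + 66.9643·0.9) / 67.3598 = 0.911.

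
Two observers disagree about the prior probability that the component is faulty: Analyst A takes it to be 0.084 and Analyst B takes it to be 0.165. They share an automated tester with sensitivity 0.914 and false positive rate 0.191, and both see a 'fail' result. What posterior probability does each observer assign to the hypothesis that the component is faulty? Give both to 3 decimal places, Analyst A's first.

P('+'|H) = 0.914, P('+'|¬H) = 0.191.
Analyst A: numerator 0.914·0.084 = 0.076776; evidence = 0.076776+0.191·0.916 = 0.25173; posterior = 0.305.
Analyst B: numerator 0.914·0.165 = 0.15081; evidence = 0.15081+0.191·0.835 = 0.31029; posterior = 0.486.

Analyst A: 0.305; Analyst B: 0.486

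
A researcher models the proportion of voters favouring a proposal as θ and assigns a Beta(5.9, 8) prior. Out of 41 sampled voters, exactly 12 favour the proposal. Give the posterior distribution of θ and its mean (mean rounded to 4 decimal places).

Posterior: Beta(17.9, 37); mean ≈ 0.3260

The binomial likelihood is conjugate to the Beta prior: with 12 successes and 29 failures, the posterior is Beta(5.9+12, 8+29) = Beta(17.9, 37).
Posterior mean = α/(α+β) = 17.9/54.9 = 0.3260.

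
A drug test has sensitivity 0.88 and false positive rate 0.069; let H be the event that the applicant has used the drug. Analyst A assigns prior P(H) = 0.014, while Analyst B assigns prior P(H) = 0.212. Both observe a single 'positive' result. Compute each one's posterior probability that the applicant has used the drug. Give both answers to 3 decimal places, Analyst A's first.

The likelihood ratio for a 'positive' result is 0.88/0.069 = 12.754.
Analyst A: prior odds 0.014/0.986 = 0.014199; posterior odds 0.18109; posterior probability 0.153.
Analyst B: prior odds 0.212/0.788 = 0.26904; posterior odds 3.4312; posterior probability 0.774.

Analyst A: 0.153; Analyst B: 0.774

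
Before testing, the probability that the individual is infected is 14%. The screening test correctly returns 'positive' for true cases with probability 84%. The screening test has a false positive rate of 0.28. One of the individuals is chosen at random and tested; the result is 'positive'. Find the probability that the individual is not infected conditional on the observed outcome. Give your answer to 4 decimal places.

Write H for 'the individual is infected'. Prior odds H:¬H = 0.14/0.86 = 0.16279. For the 'positive' outcome, the likelihood ratio is 0.84/0.28 = 3.0000.
Posterior odds = 0.16279 × 3.0000 = 0.48837, so P(H|E) = 0.48837/(1+0.48837) = 0.3281. Then P(¬H|E) = 1 − 0.3281 = 0.6719.

P(¬H | E) ≈ 0.6719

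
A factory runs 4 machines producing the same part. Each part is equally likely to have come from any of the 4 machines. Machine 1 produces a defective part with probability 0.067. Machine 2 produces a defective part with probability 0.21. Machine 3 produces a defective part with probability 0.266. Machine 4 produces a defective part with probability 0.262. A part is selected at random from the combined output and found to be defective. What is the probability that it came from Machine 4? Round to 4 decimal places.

Posterior probability ≈ 0.3255

Tabulate prior·likelihood by source: [1] prior 0.25, lik 0.067, product 0.01675; [2] prior 0.25, lik 0.21, product 0.05250; [3] prior 0.25, lik 0.266, product 0.06650; [4] prior 0.25, lik 0.262, product 0.06550.
Normalizing constant = 0.20125; the posterior for Machine 4 is its product over the sum, 0.06550/0.20125 = 0.3255.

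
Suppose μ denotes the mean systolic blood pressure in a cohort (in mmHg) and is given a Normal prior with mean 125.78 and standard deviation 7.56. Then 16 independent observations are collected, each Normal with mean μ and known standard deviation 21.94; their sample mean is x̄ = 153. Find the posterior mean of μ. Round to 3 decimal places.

With known σ, the Normal prior is conjugate. Weight on the data is w = (n/σ²)/(n/σ² + 1/τ₀²) = 0.0332389/(0.0332389+0.0174967) = 0.65514.
Posterior mean = w·x̄ + (1−w)·μ₀ = 0.65514·153 + 0.34486·125.78 = 143.613.

Posterior mean ≈ 143.613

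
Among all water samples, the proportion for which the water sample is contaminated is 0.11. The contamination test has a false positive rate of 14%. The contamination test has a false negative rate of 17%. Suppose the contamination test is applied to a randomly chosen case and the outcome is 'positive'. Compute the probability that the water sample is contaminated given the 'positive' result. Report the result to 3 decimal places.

P(H | E) ≈ 0.423

Let H be the event that the water sample is contaminated. P(H) = 0.11, so P(¬H) = 0.89. With E the 'positive' result, P(E|H) = 0.83 and P(E|¬H) = 0.14.
P(E) = 0.83·0.11 + 0.14·0.89 = 0.091300 + 0.12460 = 0.21590.
By Bayes' theorem, P(H|E) = 0.091300 / 0.21590 = 0.423.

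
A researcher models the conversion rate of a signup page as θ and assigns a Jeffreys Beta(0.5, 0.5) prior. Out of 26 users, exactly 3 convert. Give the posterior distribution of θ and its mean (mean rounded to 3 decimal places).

Posterior: Beta(3.5, 23.5); mean ≈ 0.130

The binomial likelihood is conjugate to the Beta prior: with 3 successes and 23 failures, the posterior is Beta(0.5+3, 0.5+23) = Beta(3.5, 23.5).
Posterior mean = α/(α+β) = 3.5/27 = 0.130.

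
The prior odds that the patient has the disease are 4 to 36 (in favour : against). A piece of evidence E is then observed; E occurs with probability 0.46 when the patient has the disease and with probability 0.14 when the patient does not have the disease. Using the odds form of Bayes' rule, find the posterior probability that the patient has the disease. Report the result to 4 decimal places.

Prior odds = 4/36 = 0.11111. In log-odds, ln(0.11111) = -2.1972.
Add log likelihood ratio: ln(3.2857) = 1.1896.
Posterior log-odds = -1.0076, so posterior odds = exp(-1.0076) = 0.36508. Converting, P(H|E) = 0.36508/1.3651 = 0.2674.

Posterior probability ≈ 0.2674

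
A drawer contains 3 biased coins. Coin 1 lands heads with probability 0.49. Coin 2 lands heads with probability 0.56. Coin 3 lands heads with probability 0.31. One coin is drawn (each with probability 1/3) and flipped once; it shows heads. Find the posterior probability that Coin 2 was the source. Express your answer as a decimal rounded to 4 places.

P(heads|C1) = 0.49; P(heads|C2) = 0.56; P(heads|C3) = 0.31.
Prior × likelihood for each source: 0.333333·0.49=0.1633, 0.333333·0.56=0.1867, 0.333333·0.31=0.1033. Summing gives P(heads) = 0.45333.
P(Coin 2 | heads) = 0.1867 / 0.45333 = 0.4118.

Posterior probability ≈ 0.4118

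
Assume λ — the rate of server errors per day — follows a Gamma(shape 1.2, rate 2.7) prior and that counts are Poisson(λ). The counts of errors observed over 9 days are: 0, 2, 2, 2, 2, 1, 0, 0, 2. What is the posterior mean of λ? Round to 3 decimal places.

The Poisson likelihood adds the total count to the shape and the number of exposure periods to the rate. Here ∑xᵢ = 11 and n = 9, so shape 1.2→12.2 and rate 2.7→11.7.
Posterior mean = shape/rate = 12.2/11.7 = 1.043.

Posterior mean ≈ 1.043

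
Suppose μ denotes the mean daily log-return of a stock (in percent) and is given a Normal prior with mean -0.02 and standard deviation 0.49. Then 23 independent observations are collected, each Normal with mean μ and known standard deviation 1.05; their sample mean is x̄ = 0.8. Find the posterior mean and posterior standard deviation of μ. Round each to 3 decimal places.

Posterior mean ≈ 0.664; posterior SD ≈ 0.200

With known σ, the Normal prior is conjugate. Weight on the data is w = (n/σ²)/(n/σ² + 1/τ₀²) = 20.8617/(20.8617+4.16493) = 0.83358.
Posterior mean = w·x̄ + (1−w)·μ₀ = 0.83358·0.8 + 0.16642·-0.02 = 0.664. Posterior variance = 1/(20.8617+4.16493) = 0.0399575, so SD = 0.200.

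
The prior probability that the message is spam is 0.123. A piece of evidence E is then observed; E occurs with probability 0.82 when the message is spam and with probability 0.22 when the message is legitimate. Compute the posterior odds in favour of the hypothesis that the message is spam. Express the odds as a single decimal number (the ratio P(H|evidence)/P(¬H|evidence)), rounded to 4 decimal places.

Prior odds = 0.123/(1−0.123) = 0.14025.
Likelihood ratio for E = 0.82/0.22 = 3.7273.
Posterior odds = prior odds × LR = 0.52275.

Posterior odds ≈ 0.5228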